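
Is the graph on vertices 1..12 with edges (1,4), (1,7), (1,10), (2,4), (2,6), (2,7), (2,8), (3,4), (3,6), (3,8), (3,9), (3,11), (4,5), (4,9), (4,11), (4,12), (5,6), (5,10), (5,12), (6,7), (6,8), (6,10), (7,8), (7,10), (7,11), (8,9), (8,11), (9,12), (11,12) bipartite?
No (odd cycle of length 3: 7 -> 1 -> 10 -> 7)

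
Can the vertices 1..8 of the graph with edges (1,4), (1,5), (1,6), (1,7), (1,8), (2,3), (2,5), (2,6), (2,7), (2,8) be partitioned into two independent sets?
Yes. Partition: {1, 2}, {3, 4, 5, 6, 7, 8}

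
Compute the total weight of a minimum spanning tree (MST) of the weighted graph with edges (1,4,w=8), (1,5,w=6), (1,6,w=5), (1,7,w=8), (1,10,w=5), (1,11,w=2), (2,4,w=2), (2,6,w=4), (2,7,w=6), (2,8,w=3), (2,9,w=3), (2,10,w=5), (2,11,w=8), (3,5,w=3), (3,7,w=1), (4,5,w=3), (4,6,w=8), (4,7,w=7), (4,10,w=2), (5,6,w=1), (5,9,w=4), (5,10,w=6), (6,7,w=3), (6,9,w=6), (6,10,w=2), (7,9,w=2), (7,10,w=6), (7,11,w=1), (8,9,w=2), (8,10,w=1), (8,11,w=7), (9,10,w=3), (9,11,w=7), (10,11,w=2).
16 (MST edges: (1,11,w=2), (2,4,w=2), (3,7,w=1), (4,10,w=2), (5,6,w=1), (6,10,w=2), (7,9,w=2), (7,11,w=1), (8,9,w=2), (8,10,w=1); sum of weights 2 + 2 + 1 + 2 + 1 + 2 + 2 + 1 + 2 + 1 = 16)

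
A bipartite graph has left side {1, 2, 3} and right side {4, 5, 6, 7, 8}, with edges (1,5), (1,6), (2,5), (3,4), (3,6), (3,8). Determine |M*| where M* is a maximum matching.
3 (matching: (1,6), (2,5), (3,8); upper bound min(|L|,|R|) = min(3,5) = 3)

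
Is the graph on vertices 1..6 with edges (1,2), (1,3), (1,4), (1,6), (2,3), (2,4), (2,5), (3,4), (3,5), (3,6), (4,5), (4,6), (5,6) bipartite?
No (odd cycle of length 3: 4 -> 1 -> 3 -> 4)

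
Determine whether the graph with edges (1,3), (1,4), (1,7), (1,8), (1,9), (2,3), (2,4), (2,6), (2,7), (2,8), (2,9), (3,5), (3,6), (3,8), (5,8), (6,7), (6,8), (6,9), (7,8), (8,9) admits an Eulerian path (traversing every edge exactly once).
No (4 vertices have odd degree: {1, 3, 6, 8}; Eulerian path requires 0 or 2)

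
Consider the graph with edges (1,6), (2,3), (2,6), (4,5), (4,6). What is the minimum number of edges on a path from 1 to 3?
3 (path: 1 -> 6 -> 2 -> 3, 3 edges)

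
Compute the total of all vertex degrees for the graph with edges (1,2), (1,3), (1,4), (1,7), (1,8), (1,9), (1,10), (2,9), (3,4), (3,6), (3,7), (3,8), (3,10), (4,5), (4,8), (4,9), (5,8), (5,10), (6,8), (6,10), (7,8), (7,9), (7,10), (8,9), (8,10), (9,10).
52 (handshake: sum of degrees = 2|E| = 2 x 26 = 52)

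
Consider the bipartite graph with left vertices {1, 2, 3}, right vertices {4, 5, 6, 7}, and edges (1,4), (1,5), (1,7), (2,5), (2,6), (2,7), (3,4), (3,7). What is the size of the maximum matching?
3 (matching: (1,5), (2,6), (3,7); upper bound min(|L|,|R|) = min(3,4) = 3)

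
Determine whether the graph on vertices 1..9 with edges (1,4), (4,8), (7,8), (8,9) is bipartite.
Yes. Partition: {1, 2, 3, 5, 6, 8}, {4, 7, 9}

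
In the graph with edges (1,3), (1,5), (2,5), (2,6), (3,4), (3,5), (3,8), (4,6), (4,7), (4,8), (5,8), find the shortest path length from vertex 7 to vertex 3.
2 (path: 7 -> 4 -> 3, 2 edges)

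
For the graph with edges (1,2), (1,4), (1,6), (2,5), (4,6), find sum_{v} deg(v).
10 (handshake: sum of degrees = 2|E| = 2 x 5 = 10)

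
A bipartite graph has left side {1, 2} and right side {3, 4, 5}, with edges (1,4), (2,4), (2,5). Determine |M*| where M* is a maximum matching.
2 (matching: (1,4), (2,5); upper bound min(|L|,|R|) = min(2,3) = 2)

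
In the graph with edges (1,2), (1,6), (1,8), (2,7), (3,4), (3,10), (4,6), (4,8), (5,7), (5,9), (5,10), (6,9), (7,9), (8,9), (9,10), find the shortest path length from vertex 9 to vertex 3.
2 (path: 9 -> 10 -> 3, 2 edges)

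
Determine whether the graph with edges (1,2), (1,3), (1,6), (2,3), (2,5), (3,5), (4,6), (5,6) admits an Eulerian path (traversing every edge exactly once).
No (6 vertices have odd degree: {1, 2, 3, 4, 5, 6}; Eulerian path requires 0 or 2)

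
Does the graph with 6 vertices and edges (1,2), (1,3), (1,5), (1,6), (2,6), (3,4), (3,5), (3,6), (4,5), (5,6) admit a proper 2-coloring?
No (odd cycle of length 3: 5 -> 1 -> 6 -> 5)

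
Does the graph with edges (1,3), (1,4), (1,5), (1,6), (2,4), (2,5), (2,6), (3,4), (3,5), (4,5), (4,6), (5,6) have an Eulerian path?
No (4 vertices have odd degree: {2, 3, 4, 5}; Eulerian path requires 0 or 2)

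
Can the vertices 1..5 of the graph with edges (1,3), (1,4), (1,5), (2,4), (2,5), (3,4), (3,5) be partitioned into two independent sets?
No (odd cycle of length 3: 5 -> 1 -> 3 -> 5)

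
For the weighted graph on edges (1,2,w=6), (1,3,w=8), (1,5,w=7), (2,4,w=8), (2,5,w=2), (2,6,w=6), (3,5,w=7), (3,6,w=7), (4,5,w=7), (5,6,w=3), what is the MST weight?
25 (MST edges: (1,2,w=6), (2,5,w=2), (3,5,w=7), (4,5,w=7), (5,6,w=3); sum of weights 6 + 2 + 7 + 7 + 3 = 25)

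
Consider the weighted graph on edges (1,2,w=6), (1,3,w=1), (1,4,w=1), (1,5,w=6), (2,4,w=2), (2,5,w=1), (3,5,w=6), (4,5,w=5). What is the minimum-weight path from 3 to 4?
2 (path: 3 -> 1 -> 4; weights 1 + 1 = 2)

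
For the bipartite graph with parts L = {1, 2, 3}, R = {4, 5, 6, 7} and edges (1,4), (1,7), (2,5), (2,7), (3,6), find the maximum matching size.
3 (matching: (1,7), (2,5), (3,6); upper bound min(|L|,|R|) = min(3,4) = 3)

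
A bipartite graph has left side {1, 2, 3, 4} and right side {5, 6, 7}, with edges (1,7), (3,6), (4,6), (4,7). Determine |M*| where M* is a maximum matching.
2 (matching: (1,7), (3,6); upper bound min(|L|,|R|) = min(4,3) = 3)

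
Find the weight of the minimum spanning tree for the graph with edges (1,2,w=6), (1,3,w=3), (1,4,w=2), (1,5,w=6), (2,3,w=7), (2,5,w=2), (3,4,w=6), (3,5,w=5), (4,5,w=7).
12 (MST edges: (1,3,w=3), (1,4,w=2), (2,5,w=2), (3,5,w=5); sum of weights 3 + 2 + 2 + 5 = 12)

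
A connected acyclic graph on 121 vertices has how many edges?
120 (A tree on V vertices has V - 1 edges, so 121 - 1 = 120)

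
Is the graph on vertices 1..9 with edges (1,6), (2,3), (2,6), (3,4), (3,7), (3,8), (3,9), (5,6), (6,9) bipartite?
Yes. Partition: {1, 2, 4, 5, 7, 8, 9}, {3, 6}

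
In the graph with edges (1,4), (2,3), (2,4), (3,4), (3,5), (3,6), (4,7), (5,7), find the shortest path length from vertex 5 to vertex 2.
2 (path: 5 -> 3 -> 2, 2 edges)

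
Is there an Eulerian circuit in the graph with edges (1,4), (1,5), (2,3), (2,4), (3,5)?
Yes (the graph is connected and all 5 vertices have even degree)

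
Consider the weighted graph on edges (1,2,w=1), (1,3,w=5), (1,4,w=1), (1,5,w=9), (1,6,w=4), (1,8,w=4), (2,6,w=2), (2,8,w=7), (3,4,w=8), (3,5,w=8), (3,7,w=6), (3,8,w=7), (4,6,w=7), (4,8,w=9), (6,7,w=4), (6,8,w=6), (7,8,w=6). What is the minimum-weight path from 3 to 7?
6 (path: 3 -> 7; weights 6 = 6)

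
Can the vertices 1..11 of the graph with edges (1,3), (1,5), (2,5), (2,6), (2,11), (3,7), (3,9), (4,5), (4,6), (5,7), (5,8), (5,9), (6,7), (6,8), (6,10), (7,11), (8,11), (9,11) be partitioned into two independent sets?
Yes. Partition: {1, 2, 4, 7, 8, 9, 10}, {3, 5, 6, 11}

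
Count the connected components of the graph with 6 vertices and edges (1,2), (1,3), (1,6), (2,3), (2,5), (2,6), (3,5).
2 (components: {1, 2, 3, 5, 6}, {4})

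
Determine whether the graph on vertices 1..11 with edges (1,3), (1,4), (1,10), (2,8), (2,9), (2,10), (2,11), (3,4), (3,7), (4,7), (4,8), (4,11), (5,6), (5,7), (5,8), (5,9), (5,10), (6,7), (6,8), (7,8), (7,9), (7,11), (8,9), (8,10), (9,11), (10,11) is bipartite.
No (odd cycle of length 3: 3 -> 1 -> 4 -> 3)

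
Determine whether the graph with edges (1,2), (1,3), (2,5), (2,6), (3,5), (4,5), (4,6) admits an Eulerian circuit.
No (2 vertices have odd degree: {2, 5}; Eulerian circuit requires 0)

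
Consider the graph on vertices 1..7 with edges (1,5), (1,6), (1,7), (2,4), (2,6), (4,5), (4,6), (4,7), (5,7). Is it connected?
No, it has 2 components: {1, 2, 4, 5, 6, 7}, {3}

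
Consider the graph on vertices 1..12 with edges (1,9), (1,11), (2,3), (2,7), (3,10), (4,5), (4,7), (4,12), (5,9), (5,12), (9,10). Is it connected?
No, it has 3 components: {1, 2, 3, 4, 5, 7, 9, 10, 11, 12}, {6}, {8}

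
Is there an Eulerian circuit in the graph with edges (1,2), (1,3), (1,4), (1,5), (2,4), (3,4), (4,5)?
Yes (the graph is connected and all 5 vertices have even degree)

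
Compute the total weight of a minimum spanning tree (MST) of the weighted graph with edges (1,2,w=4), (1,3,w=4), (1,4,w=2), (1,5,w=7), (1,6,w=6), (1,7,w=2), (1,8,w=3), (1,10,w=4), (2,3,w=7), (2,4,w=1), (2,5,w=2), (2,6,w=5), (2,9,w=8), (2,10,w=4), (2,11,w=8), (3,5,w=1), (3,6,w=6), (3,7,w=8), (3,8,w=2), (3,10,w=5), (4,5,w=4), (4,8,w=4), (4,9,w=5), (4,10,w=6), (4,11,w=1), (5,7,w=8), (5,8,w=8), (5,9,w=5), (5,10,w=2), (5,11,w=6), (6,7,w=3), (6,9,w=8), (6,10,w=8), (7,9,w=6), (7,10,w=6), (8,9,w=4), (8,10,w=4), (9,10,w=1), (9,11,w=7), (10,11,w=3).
17 (MST edges: (1,4,w=2), (1,7,w=2), (2,4,w=1), (2,5,w=2), (3,5,w=1), (3,8,w=2), (4,11,w=1), (5,10,w=2), (6,7,w=3), (9,10,w=1); sum of weights 2 + 2 + 1 + 2 + 1 + 2 + 1 + 2 + 3 + 1 = 17)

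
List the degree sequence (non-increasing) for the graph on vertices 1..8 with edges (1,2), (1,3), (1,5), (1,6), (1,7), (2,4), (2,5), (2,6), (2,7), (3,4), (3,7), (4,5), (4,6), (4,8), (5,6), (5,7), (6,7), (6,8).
[6, 5, 5, 5, 5, 5, 3, 2] (degrees: deg(1)=5, deg(2)=5, deg(3)=3, deg(4)=5, deg(5)=5, deg(6)=6, deg(7)=5, deg(8)=2)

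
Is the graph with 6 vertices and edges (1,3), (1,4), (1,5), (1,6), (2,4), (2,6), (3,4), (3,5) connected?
Yes (BFS from 1 visits [1, 3, 4, 5, 6, 2] — all 6 vertices reached)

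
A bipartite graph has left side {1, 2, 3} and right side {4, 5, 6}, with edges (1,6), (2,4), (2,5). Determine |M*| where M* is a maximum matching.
2 (matching: (1,6), (2,5); upper bound min(|L|,|R|) = min(3,3) = 3)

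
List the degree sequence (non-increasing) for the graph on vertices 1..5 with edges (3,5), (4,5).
[2, 1, 1, 0, 0] (degrees: deg(1)=0, deg(2)=0, deg(3)=1, deg(4)=1, deg(5)=2)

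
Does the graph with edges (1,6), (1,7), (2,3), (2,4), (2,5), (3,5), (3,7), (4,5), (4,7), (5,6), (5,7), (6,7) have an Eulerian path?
No (6 vertices have odd degree: {2, 3, 4, 5, 6, 7}; Eulerian path requires 0 or 2)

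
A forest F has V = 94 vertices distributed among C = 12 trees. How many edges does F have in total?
82 (Each of the 12 component trees on V_i vertices has V_i - 1 edges; summing gives V - C = 94 - 12 = 82)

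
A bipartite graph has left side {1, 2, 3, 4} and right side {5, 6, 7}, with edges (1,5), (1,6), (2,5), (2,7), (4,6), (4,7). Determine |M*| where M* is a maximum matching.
3 (matching: (1,6), (2,5), (4,7); upper bound min(|L|,|R|) = min(4,3) = 3)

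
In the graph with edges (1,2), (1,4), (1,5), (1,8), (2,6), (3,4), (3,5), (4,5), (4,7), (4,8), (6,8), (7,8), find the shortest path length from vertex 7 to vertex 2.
3 (path: 7 -> 4 -> 1 -> 2, 3 edges)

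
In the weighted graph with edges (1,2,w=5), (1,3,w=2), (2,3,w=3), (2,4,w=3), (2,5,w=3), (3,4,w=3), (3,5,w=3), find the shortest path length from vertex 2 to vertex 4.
3 (path: 2 -> 4; weights 3 = 3)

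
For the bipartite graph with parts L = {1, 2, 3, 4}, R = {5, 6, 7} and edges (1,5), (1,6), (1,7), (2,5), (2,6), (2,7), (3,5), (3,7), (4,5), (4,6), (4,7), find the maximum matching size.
3 (matching: (1,7), (2,6), (3,5); upper bound min(|L|,|R|) = min(4,3) = 3)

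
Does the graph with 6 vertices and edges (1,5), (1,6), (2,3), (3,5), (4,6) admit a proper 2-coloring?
Yes. Partition: {1, 3, 4}, {2, 5, 6}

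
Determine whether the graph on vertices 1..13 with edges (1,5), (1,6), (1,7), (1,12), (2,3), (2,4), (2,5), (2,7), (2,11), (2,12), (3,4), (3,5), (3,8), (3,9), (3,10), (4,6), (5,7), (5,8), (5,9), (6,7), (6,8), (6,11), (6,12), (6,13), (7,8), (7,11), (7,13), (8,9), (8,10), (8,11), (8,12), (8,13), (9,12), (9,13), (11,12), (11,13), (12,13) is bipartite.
No (odd cycle of length 3: 5 -> 1 -> 7 -> 5)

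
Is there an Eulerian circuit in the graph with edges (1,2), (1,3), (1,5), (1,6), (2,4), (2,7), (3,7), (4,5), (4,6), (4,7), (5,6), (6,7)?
No (2 vertices have odd degree: {2, 5}; Eulerian circuit requires 0)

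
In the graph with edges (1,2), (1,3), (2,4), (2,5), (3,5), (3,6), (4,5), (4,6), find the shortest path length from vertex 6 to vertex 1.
2 (path: 6 -> 3 -> 1, 2 edges)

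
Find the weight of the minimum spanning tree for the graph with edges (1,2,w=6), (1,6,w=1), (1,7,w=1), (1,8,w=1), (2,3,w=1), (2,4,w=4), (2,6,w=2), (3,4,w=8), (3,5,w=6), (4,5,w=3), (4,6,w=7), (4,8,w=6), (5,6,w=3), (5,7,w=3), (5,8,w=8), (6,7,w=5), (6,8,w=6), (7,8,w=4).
12 (MST edges: (1,6,w=1), (1,7,w=1), (1,8,w=1), (2,3,w=1), (2,6,w=2), (4,5,w=3), (5,6,w=3); sum of weights 1 + 1 + 1 + 1 + 2 + 3 + 3 = 12)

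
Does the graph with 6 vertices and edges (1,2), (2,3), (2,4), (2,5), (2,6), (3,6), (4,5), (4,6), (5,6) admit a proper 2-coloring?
No (odd cycle of length 3: 6 -> 2 -> 4 -> 6)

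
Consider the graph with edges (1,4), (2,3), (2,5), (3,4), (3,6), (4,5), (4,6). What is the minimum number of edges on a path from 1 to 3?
2 (path: 1 -> 4 -> 3, 2 edges)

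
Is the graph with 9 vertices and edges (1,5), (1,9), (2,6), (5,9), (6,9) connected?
No, it has 5 components: {1, 2, 5, 6, 9}, {3}, {4}, {7}, {8}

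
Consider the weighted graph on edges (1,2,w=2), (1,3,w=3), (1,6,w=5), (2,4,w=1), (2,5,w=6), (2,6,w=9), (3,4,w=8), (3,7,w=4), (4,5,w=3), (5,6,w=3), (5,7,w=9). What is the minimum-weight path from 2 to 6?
7 (path: 2 -> 1 -> 6; weights 2 + 5 = 7)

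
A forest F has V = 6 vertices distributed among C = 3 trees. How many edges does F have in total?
3 (Each of the 3 component trees on V_i vertices has V_i - 1 edges; summing gives V - C = 6 - 3 = 3)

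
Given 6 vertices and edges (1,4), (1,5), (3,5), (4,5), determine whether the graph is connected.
No, it has 3 components: {1, 3, 4, 5}, {2}, {6}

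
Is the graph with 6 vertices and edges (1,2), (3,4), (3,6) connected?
No, it has 3 components: {1, 2}, {3, 4, 6}, {5}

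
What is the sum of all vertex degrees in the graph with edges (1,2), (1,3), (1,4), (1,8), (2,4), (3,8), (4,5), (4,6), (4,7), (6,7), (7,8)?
22 (handshake: sum of degrees = 2|E| = 2 x 11 = 22)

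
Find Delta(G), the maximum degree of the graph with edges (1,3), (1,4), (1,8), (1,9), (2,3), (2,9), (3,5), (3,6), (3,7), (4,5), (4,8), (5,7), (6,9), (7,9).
5 (attained at vertex 3)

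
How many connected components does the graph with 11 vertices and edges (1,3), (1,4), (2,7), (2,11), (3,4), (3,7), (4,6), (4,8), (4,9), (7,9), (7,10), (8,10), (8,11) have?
2 (components: {1, 2, 3, 4, 6, 7, 8, 9, 10, 11}, {5})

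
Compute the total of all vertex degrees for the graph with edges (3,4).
2 (handshake: sum of degrees = 2|E| = 2 x 1 = 2)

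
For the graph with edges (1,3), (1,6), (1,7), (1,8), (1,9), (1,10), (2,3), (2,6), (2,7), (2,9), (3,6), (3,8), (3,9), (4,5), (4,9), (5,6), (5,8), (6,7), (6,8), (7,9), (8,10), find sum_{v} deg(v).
42 (handshake: sum of degrees = 2|E| = 2 x 21 = 42)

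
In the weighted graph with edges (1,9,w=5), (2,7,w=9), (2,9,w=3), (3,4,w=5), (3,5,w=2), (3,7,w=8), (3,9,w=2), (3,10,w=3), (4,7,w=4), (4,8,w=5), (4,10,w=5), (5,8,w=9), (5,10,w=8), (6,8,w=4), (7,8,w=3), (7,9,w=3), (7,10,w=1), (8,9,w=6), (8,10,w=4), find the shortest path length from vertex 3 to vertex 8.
7 (path: 3 -> 10 -> 8; weights 3 + 4 = 7)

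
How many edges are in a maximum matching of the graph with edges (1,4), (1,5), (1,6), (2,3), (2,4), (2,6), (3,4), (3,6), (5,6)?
3 (matching: (1,5), (2,6), (3,4); upper bound floor(n/2) = floor(6/2) = 3)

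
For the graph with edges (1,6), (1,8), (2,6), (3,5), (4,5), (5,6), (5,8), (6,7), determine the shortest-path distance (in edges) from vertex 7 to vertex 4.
3 (path: 7 -> 6 -> 5 -> 4, 3 edges)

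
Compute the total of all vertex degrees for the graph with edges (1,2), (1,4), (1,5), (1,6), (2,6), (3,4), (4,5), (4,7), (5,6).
18 (handshake: sum of degrees = 2|E| = 2 x 9 = 18)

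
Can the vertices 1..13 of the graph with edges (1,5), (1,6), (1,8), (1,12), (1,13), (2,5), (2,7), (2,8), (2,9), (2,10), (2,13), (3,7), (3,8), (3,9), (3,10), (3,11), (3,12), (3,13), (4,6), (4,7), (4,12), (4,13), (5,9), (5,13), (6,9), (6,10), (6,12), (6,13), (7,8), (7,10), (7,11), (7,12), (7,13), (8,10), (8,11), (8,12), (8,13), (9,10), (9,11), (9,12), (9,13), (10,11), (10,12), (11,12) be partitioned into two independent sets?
No (odd cycle of length 3: 5 -> 1 -> 13 -> 5)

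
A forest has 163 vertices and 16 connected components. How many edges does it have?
147 (Each of the 16 component trees on V_i vertices has V_i - 1 edges; summing gives V - C = 163 - 16 = 147)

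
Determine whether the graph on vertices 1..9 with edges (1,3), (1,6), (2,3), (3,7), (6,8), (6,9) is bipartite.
Yes. Partition: {1, 2, 4, 5, 7, 8, 9}, {3, 6}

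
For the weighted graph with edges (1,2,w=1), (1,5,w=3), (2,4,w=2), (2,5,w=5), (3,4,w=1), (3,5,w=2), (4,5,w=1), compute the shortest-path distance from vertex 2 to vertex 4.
2 (path: 2 -> 4; weights 2 = 2)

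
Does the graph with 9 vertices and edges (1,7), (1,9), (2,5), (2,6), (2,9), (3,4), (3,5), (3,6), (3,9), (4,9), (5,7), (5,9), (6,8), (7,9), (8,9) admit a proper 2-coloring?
No (odd cycle of length 3: 9 -> 1 -> 7 -> 9)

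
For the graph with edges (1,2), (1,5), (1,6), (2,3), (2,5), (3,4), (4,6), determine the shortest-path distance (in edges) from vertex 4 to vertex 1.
2 (path: 4 -> 6 -> 1, 2 edges)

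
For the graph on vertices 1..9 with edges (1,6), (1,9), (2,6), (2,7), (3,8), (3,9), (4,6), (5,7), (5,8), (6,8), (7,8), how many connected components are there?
1 (components: {1, 2, 3, 4, 5, 6, 7, 8, 9})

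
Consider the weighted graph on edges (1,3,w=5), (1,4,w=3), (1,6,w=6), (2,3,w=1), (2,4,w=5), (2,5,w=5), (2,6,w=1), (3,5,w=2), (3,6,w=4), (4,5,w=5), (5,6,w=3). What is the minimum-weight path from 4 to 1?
3 (path: 4 -> 1; weights 3 = 3)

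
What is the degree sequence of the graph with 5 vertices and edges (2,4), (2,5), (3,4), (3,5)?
[2, 2, 2, 2, 0] (degrees: deg(1)=0, deg(2)=2, deg(3)=2, deg(4)=2, deg(5)=2)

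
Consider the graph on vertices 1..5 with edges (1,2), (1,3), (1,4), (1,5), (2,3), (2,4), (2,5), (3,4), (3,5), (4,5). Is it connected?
Yes (BFS from 1 visits [1, 2, 3, 4, 5] — all 5 vertices reached)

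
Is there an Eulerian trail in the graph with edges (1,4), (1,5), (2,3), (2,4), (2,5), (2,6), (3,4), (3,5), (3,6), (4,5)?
Yes — and in fact it has an Eulerian circuit (the graph is connected and all 6 vertices have even degree)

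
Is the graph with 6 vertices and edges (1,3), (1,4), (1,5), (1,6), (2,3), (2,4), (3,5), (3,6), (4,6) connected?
Yes (BFS from 1 visits [1, 3, 4, 5, 6, 2] — all 6 vertices reached)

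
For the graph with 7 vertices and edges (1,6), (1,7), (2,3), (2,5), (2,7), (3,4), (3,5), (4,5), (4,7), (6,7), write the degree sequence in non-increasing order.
[4, 3, 3, 3, 3, 2, 2] (degrees: deg(1)=2, deg(2)=3, deg(3)=3, deg(4)=3, deg(5)=3, deg(6)=2, deg(7)=4)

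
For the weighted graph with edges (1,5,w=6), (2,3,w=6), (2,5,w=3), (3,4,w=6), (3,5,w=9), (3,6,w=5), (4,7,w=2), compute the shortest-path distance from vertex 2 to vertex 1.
9 (path: 2 -> 5 -> 1; weights 3 + 6 = 9)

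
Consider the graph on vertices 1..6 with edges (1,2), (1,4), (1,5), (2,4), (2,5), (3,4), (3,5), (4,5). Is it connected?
No, it has 2 components: {1, 2, 3, 4, 5}, {6}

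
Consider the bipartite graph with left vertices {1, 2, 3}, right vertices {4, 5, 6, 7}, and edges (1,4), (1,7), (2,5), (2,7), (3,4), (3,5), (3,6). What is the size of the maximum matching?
3 (matching: (1,7), (2,5), (3,6); upper bound min(|L|,|R|) = min(3,4) = 3)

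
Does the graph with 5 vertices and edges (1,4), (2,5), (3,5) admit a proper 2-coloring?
Yes. Partition: {1, 2, 3}, {4, 5}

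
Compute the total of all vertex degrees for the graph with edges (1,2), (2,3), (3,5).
6 (handshake: sum of degrees = 2|E| = 2 x 3 = 6)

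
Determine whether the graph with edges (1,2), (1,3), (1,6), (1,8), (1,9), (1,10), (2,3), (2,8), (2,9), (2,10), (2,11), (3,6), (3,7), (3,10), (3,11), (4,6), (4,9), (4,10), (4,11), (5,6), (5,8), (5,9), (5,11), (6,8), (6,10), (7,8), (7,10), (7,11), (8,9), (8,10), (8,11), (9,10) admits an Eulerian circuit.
Yes (the graph is connected and all 11 vertices have even degree)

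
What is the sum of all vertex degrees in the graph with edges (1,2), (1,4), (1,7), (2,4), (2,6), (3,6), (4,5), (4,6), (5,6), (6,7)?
20 (handshake: sum of degrees = 2|E| = 2 x 10 = 20)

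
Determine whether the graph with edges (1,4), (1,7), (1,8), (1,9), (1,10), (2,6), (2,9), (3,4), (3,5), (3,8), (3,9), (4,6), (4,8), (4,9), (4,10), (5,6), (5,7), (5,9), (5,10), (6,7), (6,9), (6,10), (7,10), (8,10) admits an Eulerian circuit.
No (2 vertices have odd degree: {1, 5}; Eulerian circuit requires 0)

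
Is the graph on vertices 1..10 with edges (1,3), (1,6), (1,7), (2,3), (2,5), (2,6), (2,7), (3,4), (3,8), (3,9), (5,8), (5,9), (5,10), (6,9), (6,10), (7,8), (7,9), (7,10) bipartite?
Yes. Partition: {1, 2, 4, 8, 9, 10}, {3, 5, 6, 7}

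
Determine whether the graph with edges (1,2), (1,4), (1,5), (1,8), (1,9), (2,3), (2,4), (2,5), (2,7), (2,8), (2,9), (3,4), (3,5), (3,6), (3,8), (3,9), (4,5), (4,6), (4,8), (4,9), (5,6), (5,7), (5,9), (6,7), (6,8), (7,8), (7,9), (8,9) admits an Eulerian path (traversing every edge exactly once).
No (8 vertices have odd degree: {1, 2, 4, 5, 6, 7, 8, 9}; Eulerian path requires 0 or 2)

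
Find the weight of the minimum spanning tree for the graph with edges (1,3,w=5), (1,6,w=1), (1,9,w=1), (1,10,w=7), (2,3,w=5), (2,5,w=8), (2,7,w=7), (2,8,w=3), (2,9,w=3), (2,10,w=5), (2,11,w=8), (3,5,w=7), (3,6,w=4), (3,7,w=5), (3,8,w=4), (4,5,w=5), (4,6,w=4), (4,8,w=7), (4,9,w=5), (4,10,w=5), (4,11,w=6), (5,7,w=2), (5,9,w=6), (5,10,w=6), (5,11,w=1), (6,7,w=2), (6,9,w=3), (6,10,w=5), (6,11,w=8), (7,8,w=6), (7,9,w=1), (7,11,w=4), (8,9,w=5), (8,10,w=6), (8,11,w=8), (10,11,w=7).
25 (MST edges: (1,6,w=1), (1,9,w=1), (2,8,w=3), (2,9,w=3), (2,10,w=5), (3,8,w=4), (4,6,w=4), (5,7,w=2), (5,11,w=1), (7,9,w=1); sum of weights 1 + 1 + 3 + 3 + 5 + 4 + 4 + 2 + 1 + 1 = 25)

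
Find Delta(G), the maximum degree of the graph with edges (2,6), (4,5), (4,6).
2 (attained at vertices 4, 6)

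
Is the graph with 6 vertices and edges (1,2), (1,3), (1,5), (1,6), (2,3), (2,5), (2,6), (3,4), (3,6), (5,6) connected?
Yes (BFS from 1 visits [1, 2, 3, 5, 6, 4] — all 6 vertices reached)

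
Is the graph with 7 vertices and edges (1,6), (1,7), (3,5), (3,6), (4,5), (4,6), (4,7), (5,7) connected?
No, it has 2 components: {1, 3, 4, 5, 6, 7}, {2}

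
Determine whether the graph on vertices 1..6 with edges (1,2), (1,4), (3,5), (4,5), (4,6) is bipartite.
Yes. Partition: {1, 5, 6}, {2, 3, 4}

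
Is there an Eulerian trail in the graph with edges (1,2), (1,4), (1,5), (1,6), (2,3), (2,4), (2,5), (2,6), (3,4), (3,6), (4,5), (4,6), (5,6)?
No (4 vertices have odd degree: {2, 3, 4, 6}; Eulerian path requires 0 or 2)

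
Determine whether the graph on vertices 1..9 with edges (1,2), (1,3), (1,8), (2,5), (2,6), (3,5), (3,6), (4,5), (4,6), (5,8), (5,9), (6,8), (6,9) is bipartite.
Yes. Partition: {1, 5, 6, 7}, {2, 3, 4, 8, 9}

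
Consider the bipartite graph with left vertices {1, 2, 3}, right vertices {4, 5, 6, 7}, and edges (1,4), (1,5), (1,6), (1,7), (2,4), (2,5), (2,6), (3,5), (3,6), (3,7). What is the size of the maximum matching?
3 (matching: (1,7), (2,6), (3,5); upper bound min(|L|,|R|) = min(3,4) = 3)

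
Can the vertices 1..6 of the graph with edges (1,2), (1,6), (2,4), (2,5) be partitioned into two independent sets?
Yes. Partition: {1, 3, 4, 5}, {2, 6}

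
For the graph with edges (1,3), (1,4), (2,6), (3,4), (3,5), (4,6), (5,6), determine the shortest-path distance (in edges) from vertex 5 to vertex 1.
2 (path: 5 -> 3 -> 1, 2 edges)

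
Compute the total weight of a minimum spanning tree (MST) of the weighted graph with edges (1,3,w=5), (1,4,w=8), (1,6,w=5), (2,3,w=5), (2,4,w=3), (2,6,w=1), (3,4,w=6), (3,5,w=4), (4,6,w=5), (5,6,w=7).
18 (MST edges: (1,3,w=5), (1,6,w=5), (2,4,w=3), (2,6,w=1), (3,5,w=4); sum of weights 5 + 5 + 3 + 1 + 4 = 18)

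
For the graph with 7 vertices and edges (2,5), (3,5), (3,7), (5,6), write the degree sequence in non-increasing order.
[3, 2, 1, 1, 1, 0, 0] (degrees: deg(1)=0, deg(2)=1, deg(3)=2, deg(4)=0, deg(5)=3, deg(6)=1, deg(7)=1)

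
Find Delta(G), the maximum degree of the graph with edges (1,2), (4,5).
1 (attained at vertices 1, 2, 4, 5)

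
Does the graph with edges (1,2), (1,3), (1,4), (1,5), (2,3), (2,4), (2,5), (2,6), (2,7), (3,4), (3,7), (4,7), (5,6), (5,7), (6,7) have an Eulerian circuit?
No (2 vertices have odd degree: {6, 7}; Eulerian circuit requires 0)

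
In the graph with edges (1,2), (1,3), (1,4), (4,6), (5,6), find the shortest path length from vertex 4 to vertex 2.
2 (path: 4 -> 1 -> 2, 2 edges)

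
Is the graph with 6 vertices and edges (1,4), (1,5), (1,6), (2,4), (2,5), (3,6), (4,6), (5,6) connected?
Yes (BFS from 1 visits [1, 4, 5, 6, 2, 3] — all 6 vertices reached)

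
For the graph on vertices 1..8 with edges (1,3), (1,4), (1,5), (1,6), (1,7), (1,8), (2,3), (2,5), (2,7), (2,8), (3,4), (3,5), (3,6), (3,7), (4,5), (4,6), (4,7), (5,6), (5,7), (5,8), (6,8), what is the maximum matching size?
4 (matching: (1,6), (2,7), (3,4), (5,8); upper bound floor(n/2) = floor(8/2) = 4)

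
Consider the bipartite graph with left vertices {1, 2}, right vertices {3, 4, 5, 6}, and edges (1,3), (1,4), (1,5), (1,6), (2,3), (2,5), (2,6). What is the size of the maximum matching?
2 (matching: (1,6), (2,5); upper bound min(|L|,|R|) = min(2,4) = 2)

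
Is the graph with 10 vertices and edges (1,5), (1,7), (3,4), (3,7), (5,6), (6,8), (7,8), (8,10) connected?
No, it has 3 components: {1, 3, 4, 5, 6, 7, 8, 10}, {2}, {9}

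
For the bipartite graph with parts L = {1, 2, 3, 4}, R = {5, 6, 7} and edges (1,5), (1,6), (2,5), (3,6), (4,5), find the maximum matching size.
2 (matching: (1,6), (2,5); upper bound min(|L|,|R|) = min(4,3) = 3)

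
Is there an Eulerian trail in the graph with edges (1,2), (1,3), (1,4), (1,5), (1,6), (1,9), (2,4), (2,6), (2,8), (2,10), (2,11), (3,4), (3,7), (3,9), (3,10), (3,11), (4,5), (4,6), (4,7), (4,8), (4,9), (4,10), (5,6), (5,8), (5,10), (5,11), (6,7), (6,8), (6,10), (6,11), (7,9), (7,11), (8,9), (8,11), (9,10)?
Yes (the graph is connected and exactly 2 vertices have odd degree: {4, 7}; any Eulerian path must start and end at those)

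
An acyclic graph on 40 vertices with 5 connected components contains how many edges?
35 (Each of the 5 component trees on V_i vertices has V_i - 1 edges; summing gives V - C = 40 - 5 = 35)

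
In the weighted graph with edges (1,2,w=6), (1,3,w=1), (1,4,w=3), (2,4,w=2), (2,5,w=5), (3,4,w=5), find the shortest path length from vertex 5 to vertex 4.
7 (path: 5 -> 2 -> 4; weights 5 + 2 = 7)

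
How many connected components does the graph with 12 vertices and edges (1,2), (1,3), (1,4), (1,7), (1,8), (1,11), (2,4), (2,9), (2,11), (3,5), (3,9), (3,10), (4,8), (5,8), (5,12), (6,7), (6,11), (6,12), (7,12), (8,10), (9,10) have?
1 (components: {1, 2, 3, 4, 5, 6, 7, 8, 9, 10, 11, 12})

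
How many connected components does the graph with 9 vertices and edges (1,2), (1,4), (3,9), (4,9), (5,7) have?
4 (components: {1, 2, 3, 4, 9}, {5, 7}, {6}, {8})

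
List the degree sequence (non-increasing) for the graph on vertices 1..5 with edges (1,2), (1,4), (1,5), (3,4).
[3, 2, 1, 1, 1] (degrees: deg(1)=3, deg(2)=1, deg(3)=1, deg(4)=2, deg(5)=1)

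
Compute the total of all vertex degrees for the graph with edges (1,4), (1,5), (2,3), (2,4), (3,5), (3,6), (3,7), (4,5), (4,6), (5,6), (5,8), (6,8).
24 (handshake: sum of degrees = 2|E| = 2 x 12 = 24)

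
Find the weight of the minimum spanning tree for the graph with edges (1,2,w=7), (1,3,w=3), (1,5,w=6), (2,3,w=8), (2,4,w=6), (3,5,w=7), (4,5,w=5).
20 (MST edges: (1,3,w=3), (1,5,w=6), (2,4,w=6), (4,5,w=5); sum of weights 3 + 6 + 6 + 5 = 20)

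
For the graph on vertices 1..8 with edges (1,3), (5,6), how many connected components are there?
6 (components: {1, 3}, {2}, {4}, {5, 6}, {7}, {8})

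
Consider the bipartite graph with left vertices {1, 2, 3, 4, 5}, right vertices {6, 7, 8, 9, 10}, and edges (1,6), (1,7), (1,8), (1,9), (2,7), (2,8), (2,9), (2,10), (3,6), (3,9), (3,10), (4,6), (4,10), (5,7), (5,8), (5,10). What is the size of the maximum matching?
5 (matching: (1,9), (2,7), (3,10), (4,6), (5,8); upper bound min(|L|,|R|) = min(5,5) = 5)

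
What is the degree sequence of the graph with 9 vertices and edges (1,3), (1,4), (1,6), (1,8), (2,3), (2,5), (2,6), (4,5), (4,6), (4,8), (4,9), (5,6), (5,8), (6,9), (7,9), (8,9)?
[5, 5, 4, 4, 4, 4, 3, 2, 1] (degrees: deg(1)=4, deg(2)=3, deg(3)=2, deg(4)=5, deg(5)=4, deg(6)=5, deg(7)=1, deg(8)=4, deg(9)=4)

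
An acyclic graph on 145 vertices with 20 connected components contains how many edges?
125 (Each of the 20 component trees on V_i vertices has V_i - 1 edges; summing gives V - C = 145 - 20 = 125)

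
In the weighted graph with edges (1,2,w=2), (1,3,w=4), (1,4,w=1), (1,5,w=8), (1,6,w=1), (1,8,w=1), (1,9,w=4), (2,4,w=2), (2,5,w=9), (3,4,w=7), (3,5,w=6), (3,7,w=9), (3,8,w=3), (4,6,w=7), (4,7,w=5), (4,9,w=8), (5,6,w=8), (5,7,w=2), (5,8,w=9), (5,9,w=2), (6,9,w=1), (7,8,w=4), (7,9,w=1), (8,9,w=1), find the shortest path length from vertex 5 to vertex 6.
3 (path: 5 -> 9 -> 6; weights 2 + 1 = 3)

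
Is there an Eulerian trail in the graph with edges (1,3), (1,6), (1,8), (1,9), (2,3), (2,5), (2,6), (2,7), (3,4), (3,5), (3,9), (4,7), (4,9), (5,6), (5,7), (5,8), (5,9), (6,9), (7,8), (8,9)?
Yes (the graph is connected and exactly 2 vertices have odd degree: {3, 4}; any Eulerian path must start and end at those)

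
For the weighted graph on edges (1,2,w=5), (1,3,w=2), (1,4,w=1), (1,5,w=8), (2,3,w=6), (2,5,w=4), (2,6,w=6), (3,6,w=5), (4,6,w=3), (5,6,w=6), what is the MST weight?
15 (MST edges: (1,2,w=5), (1,3,w=2), (1,4,w=1), (2,5,w=4), (4,6,w=3); sum of weights 5 + 2 + 1 + 4 + 3 = 15)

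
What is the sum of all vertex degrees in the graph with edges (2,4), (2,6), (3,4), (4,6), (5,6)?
10 (handshake: sum of degrees = 2|E| = 2 x 5 = 10)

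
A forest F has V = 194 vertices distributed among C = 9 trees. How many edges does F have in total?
185 (Each of the 9 component trees on V_i vertices has V_i - 1 edges; summing gives V - C = 194 - 9 = 185)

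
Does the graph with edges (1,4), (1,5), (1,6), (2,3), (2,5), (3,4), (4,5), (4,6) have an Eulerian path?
Yes (the graph is connected and exactly 2 vertices have odd degree: {1, 5}; any Eulerian path must start and end at those)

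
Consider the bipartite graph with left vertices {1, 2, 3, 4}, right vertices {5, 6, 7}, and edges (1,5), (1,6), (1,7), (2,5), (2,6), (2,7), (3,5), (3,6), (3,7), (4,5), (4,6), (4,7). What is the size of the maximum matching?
3 (matching: (1,7), (2,6), (3,5); upper bound min(|L|,|R|) = min(4,3) = 3)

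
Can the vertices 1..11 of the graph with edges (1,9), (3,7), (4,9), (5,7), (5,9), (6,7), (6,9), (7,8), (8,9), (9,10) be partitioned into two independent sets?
Yes. Partition: {1, 2, 3, 4, 5, 6, 8, 10, 11}, {7, 9}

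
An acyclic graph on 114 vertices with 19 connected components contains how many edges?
95 (Each of the 19 component trees on V_i vertices has V_i - 1 edges; summing gives V - C = 114 - 19 = 95)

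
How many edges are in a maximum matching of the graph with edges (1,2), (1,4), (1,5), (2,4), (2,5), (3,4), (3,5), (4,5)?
2 (matching: (2,5), (3,4); upper bound floor(n/2) = floor(5/2) = 2)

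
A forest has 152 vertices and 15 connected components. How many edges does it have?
137 (Each of the 15 component trees on V_i vertices has V_i - 1 edges; summing gives V - C = 152 - 15 = 137)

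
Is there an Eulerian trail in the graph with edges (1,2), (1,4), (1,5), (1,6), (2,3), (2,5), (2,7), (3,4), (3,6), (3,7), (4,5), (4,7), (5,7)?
Yes — and in fact it has an Eulerian circuit (the graph is connected and all 7 vertices have even degree)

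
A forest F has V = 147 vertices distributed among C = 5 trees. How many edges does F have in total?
142 (Each of the 5 component trees on V_i vertices has V_i - 1 edges; summing gives V - C = 147 - 5 = 142)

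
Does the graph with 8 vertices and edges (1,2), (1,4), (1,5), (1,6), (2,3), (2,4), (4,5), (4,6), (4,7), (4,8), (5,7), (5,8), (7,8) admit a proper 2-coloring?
No (odd cycle of length 3: 2 -> 1 -> 4 -> 2)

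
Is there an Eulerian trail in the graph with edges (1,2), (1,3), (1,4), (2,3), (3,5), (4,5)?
Yes (the graph is connected and exactly 2 vertices have odd degree: {1, 3}; any Eulerian path must start and end at those)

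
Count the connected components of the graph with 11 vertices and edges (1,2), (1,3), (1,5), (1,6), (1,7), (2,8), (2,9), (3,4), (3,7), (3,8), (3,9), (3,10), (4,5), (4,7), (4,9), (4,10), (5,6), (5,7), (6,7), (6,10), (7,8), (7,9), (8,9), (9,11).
1 (components: {1, 2, 3, 4, 5, 6, 7, 8, 9, 10, 11})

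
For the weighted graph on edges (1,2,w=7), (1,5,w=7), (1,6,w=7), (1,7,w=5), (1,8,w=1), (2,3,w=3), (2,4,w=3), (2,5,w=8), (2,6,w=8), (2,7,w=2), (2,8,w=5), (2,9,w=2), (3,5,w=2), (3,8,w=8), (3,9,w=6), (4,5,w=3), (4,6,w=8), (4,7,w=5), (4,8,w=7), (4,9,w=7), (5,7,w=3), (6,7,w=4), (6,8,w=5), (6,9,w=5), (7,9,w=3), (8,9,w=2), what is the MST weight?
19 (MST edges: (1,8,w=1), (2,3,w=3), (2,4,w=3), (2,7,w=2), (2,9,w=2), (3,5,w=2), (6,7,w=4), (8,9,w=2); sum of weights 1 + 3 + 3 + 2 + 2 + 2 + 4 + 2 = 19)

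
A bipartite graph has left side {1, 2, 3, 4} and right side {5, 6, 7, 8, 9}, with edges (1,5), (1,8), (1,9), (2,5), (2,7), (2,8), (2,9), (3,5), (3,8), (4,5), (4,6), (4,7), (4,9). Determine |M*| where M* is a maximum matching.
4 (matching: (1,9), (2,7), (3,8), (4,6); upper bound min(|L|,|R|) = min(4,5) = 4)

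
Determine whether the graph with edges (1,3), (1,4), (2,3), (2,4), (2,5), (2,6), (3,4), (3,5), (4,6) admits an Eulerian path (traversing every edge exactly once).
Yes — and in fact it has an Eulerian circuit (the graph is connected and all 6 vertices have even degree)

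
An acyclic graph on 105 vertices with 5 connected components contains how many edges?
100 (Each of the 5 component trees on V_i vertices has V_i - 1 edges; summing gives V - C = 105 - 5 = 100)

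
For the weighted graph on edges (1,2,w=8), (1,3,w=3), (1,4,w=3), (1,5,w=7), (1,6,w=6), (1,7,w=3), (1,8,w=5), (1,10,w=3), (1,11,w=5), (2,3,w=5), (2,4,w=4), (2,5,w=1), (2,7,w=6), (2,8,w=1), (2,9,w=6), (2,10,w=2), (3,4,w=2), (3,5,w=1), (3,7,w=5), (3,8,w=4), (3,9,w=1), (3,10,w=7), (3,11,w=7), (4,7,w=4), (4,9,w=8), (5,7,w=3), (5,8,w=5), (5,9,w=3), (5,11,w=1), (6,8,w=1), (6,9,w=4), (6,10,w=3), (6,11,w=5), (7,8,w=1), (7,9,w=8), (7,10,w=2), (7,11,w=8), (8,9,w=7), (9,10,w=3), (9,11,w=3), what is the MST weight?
14 (MST edges: (1,4,w=3), (2,5,w=1), (2,8,w=1), (2,10,w=2), (3,4,w=2), (3,5,w=1), (3,9,w=1), (5,11,w=1), (6,8,w=1), (7,8,w=1); sum of weights 3 + 1 + 1 + 2 + 2 + 1 + 1 + 1 + 1 + 1 = 14)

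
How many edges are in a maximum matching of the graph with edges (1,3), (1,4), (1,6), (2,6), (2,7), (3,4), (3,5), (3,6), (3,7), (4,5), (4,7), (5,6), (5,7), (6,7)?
3 (matching: (1,6), (3,5), (4,7); upper bound floor(n/2) = floor(7/2) = 3)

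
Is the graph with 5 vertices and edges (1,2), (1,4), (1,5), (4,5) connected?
No, it has 2 components: {1, 2, 4, 5}, {3}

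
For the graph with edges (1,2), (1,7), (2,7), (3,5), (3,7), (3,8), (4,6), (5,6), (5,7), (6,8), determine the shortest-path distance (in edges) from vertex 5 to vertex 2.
2 (path: 5 -> 7 -> 2, 2 edges)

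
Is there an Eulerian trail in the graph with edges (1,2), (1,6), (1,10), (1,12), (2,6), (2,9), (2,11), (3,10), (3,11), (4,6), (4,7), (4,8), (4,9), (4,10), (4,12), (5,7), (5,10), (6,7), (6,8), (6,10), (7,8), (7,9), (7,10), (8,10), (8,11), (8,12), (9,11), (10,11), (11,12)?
Yes — and in fact it has an Eulerian circuit (the graph is connected and all 12 vertices have even degree)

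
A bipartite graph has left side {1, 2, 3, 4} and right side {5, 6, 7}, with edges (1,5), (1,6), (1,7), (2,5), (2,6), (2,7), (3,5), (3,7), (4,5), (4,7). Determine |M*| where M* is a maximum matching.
3 (matching: (1,7), (2,6), (3,5); upper bound min(|L|,|R|) = min(4,3) = 3)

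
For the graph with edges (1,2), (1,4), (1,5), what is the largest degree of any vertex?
3 (attained at vertex 1)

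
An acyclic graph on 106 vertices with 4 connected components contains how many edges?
102 (Each of the 4 component trees on V_i vertices has V_i - 1 edges; summing gives V - C = 106 - 4 = 102)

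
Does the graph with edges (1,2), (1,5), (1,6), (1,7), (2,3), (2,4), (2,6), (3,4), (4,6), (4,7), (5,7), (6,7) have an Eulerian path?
Yes — and in fact it has an Eulerian circuit (the graph is connected and all 7 vertices have even degree)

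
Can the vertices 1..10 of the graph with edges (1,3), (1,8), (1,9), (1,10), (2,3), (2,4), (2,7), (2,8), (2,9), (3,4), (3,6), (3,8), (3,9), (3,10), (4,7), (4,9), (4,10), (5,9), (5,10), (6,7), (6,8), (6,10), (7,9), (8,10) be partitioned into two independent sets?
No (odd cycle of length 3: 9 -> 1 -> 3 -> 9)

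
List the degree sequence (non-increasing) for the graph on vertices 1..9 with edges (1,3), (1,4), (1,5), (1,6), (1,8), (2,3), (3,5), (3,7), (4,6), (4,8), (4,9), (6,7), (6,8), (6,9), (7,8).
[5, 5, 4, 4, 4, 3, 2, 2, 1] (degrees: deg(1)=5, deg(2)=1, deg(3)=4, deg(4)=4, deg(5)=2, deg(6)=5, deg(7)=3, deg(8)=4, deg(9)=2)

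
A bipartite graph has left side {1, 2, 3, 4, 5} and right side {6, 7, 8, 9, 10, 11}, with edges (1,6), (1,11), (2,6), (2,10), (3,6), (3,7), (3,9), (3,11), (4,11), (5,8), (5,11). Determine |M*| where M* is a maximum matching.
5 (matching: (1,6), (2,10), (3,9), (4,11), (5,8); upper bound min(|L|,|R|) = min(5,6) = 5)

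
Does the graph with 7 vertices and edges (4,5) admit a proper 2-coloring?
Yes. Partition: {1, 2, 3, 4, 6, 7}, {5}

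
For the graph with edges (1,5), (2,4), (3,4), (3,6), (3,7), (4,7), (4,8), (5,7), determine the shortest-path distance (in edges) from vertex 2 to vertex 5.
3 (path: 2 -> 4 -> 7 -> 5, 3 edges)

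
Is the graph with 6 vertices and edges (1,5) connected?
No, it has 5 components: {1, 5}, {2}, {3}, {4}, {6}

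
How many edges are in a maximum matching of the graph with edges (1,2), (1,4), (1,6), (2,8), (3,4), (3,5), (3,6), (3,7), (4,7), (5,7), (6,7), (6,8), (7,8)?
4 (matching: (1,2), (3,4), (5,7), (6,8); upper bound floor(n/2) = floor(8/2) = 4)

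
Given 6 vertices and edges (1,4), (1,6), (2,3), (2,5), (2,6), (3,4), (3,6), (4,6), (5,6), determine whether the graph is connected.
Yes (BFS from 1 visits [1, 4, 6, 3, 2, 5] — all 6 vertices reached)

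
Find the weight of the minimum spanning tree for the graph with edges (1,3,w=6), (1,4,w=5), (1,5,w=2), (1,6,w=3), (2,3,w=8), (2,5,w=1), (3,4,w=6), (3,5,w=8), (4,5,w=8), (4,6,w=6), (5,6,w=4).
17 (MST edges: (1,3,w=6), (1,4,w=5), (1,5,w=2), (1,6,w=3), (2,5,w=1); sum of weights 6 + 5 + 2 + 3 + 1 = 17)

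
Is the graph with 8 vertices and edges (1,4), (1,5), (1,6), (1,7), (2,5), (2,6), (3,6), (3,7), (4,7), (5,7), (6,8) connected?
Yes (BFS from 1 visits [1, 4, 5, 6, 7, 2, 3, 8] — all 8 vertices reached)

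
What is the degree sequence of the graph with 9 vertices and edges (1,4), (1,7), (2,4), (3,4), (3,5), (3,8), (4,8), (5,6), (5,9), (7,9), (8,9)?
[4, 3, 3, 3, 3, 2, 2, 1, 1] (degrees: deg(1)=2, deg(2)=1, deg(3)=3, deg(4)=4, deg(5)=3, deg(6)=1, deg(7)=2, deg(8)=3, deg(9)=3)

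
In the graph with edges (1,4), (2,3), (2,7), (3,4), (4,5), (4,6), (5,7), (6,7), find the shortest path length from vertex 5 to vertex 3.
2 (path: 5 -> 4 -> 3, 2 edges)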